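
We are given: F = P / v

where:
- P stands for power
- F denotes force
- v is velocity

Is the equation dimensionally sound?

Yes

P (power) has dimensions [L^2 M T^-3].
F (force) has dimensions [L M T^-2].
v (velocity) has dimensions [L T^-1].

Left side: [L M T^-2]
Right side: [L M T^-2]

Both sides have the same dimensions, so the equation is dimensionally consistent.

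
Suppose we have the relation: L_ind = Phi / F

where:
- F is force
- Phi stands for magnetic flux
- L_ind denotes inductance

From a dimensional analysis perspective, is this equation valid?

No

F (force) has dimensions [L M T^-2].
Phi (magnetic flux) has dimensions [I^-1 L^2 M T^-2].
L_ind (inductance) has dimensions [I^-2 L^2 M T^-2].

Left side: [I^-2 L^2 M T^-2]
Right side: [I^-1 L]

The two sides have different dimensions, so the equation is NOT dimensionally consistent.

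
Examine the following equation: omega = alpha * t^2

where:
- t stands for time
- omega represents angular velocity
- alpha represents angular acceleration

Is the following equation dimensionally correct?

No

t (time) has dimensions [T].
omega (angular velocity) has dimensions [T^-1].
alpha (angular acceleration) has dimensions [T^-2].

Left side: [T^-1]
Right side: [dimensionless]

The two sides have different dimensions, so the equation is NOT dimensionally consistent.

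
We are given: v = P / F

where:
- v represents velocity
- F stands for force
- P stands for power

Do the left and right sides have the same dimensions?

Yes

v (velocity) has dimensions [L T^-1].
F (force) has dimensions [L M T^-2].
P (power) has dimensions [L^2 M T^-3].

Left side: [L T^-1]
Right side: [L T^-1]

Both sides have the same dimensions, so the equation is dimensionally consistent.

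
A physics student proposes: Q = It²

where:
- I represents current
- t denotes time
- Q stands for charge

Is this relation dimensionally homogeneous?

No

I (current) has dimensions [I].
t (time) has dimensions [T].
Q (charge) has dimensions [I T].

Left side: [I T]
Right side: [I T^2]

The two sides have different dimensions, so the equation is NOT dimensionally consistent.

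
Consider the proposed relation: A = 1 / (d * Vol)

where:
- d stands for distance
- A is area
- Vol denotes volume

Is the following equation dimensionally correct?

No

d (distance) has dimensions [L].
A (area) has dimensions [L^2].
Vol (volume) has dimensions [L^3].

Left side: [L^2]
Right side: [L^-4]

The two sides have different dimensions, so the equation is NOT dimensionally consistent.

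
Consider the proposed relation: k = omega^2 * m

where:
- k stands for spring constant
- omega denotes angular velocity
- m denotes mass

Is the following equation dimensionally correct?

Yes

k (spring constant) has dimensions [M T^-2].
omega (angular velocity) has dimensions [T^-1].
m (mass) has dimensions [M].

Left side: [M T^-2]
Right side: [M T^-2]

Both sides have the same dimensions, so the equation is dimensionally consistent.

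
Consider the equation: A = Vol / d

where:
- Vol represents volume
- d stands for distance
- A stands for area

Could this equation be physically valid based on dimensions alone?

Yes

Vol (volume) has dimensions [L^3].
d (distance) has dimensions [L].
A (area) has dimensions [L^2].

Left side: [L^2]
Right side: [L^2]

Both sides have the same dimensions, so the equation is dimensionally consistent.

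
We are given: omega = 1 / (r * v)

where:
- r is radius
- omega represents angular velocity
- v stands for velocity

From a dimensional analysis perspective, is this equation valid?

No

r (radius) has dimensions [L].
omega (angular velocity) has dimensions [T^-1].
v (velocity) has dimensions [L T^-1].

Left side: [T^-1]
Right side: [L^-2 T]

The two sides have different dimensions, so the equation is NOT dimensionally consistent.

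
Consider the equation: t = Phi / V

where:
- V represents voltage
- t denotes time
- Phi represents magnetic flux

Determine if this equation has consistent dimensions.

Yes

V (voltage) has dimensions [I^-1 L^2 M T^-3].
t (time) has dimensions [T].
Phi (magnetic flux) has dimensions [I^-1 L^2 M T^-2].

Left side: [T]
Right side: [T]

Both sides have the same dimensions, so the equation is dimensionally consistent.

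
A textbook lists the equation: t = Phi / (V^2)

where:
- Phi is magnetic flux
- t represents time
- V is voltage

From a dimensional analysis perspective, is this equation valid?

No

Phi (magnetic flux) has dimensions [I^-1 L^2 M T^-2].
t (time) has dimensions [T].
V (voltage) has dimensions [I^-1 L^2 M T^-3].

Left side: [T]
Right side: [I L^-2 M^-1 T^4]

The two sides have different dimensions, so the equation is NOT dimensionally consistent.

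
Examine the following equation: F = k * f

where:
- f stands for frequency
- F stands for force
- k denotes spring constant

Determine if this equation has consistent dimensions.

No

f (frequency) has dimensions [T^-1].
F (force) has dimensions [L M T^-2].
k (spring constant) has dimensions [M T^-2].

Left side: [L M T^-2]
Right side: [M T^-3]

The two sides have different dimensions, so the equation is NOT dimensionally consistent.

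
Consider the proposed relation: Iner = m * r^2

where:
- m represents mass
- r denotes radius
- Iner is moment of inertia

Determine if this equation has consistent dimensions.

Yes

m (mass) has dimensions [M].
r (radius) has dimensions [L].
Iner (moment of inertia) has dimensions [L^2 M].

Left side: [L^2 M]
Right side: [L^2 M]

Both sides have the same dimensions, so the equation is dimensionally consistent.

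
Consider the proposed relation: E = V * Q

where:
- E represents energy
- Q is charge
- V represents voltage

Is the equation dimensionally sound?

Yes

E (energy) has dimensions [L^2 M T^-2].
Q (charge) has dimensions [I T].
V (voltage) has dimensions [I^-1 L^2 M T^-3].

Left side: [L^2 M T^-2]
Right side: [L^2 M T^-2]

Both sides have the same dimensions, so the equation is dimensionally consistent.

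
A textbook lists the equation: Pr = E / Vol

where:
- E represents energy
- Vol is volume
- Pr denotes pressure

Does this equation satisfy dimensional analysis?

Yes

E (energy) has dimensions [L^2 M T^-2].
Vol (volume) has dimensions [L^3].
Pr (pressure) has dimensions [L^-1 M T^-2].

Left side: [L^-1 M T^-2]
Right side: [L^-1 M T^-2]

Both sides have the same dimensions, so the equation is dimensionally consistent.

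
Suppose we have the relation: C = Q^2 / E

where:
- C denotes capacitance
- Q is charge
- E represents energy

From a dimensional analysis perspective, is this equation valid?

Yes

C (capacitance) has dimensions [I^2 L^-2 M^-1 T^4].
Q (charge) has dimensions [I T].
E (energy) has dimensions [L^2 M T^-2].

Left side: [I^2 L^-2 M^-1 T^4]
Right side: [I^2 L^-2 M^-1 T^4]

Both sides have the same dimensions, so the equation is dimensionally consistent.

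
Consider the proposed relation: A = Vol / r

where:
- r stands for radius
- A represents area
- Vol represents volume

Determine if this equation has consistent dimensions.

Yes

r (radius) has dimensions [L].
A (area) has dimensions [L^2].
Vol (volume) has dimensions [L^3].

Left side: [L^2]
Right side: [L^2]

Both sides have the same dimensions, so the equation is dimensionally consistent.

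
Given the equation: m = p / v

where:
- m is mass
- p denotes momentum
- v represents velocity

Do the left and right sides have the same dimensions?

Yes

m (mass) has dimensions [M].
p (momentum) has dimensions [L M T^-1].
v (velocity) has dimensions [L T^-1].

Left side: [M]
Right side: [M]

Both sides have the same dimensions, so the equation is dimensionally consistent.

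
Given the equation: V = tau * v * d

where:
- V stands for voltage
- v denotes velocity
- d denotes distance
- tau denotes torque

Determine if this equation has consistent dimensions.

No

V (voltage) has dimensions [I^-1 L^2 M T^-3].
v (velocity) has dimensions [L T^-1].
d (distance) has dimensions [L].
tau (torque) has dimensions [L^2 M T^-2].

Left side: [I^-1 L^2 M T^-3]
Right side: [L^4 M T^-3]

The two sides have different dimensions, so the equation is NOT dimensionally consistent.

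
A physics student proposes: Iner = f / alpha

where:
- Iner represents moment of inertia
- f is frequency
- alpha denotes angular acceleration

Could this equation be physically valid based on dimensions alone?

No

Iner (moment of inertia) has dimensions [L^2 M].
f (frequency) has dimensions [T^-1].
alpha (angular acceleration) has dimensions [T^-2].

Left side: [L^2 M]
Right side: [T]

The two sides have different dimensions, so the equation is NOT dimensionally consistent.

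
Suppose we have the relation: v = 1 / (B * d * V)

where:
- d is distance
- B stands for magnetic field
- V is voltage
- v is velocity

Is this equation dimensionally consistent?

No

d (distance) has dimensions [L].
B (magnetic field) has dimensions [I^-1 M T^-2].
V (voltage) has dimensions [I^-1 L^2 M T^-3].
v (velocity) has dimensions [L T^-1].

Left side: [L T^-1]
Right side: [I^2 L^-3 M^-2 T^5]

The two sides have different dimensions, so the equation is NOT dimensionally consistent.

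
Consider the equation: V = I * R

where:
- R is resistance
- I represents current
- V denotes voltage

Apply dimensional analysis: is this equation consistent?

Yes

R (resistance) has dimensions [I^-2 L^2 M T^-3].
I (current) has dimensions [I].
V (voltage) has dimensions [I^-1 L^2 M T^-3].

Left side: [I^-1 L^2 M T^-3]
Right side: [I^-1 L^2 M T^-3]

Both sides have the same dimensions, so the equation is dimensionally consistent.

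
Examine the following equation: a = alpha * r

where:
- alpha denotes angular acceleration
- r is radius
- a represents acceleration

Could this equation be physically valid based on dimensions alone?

Yes

alpha (angular acceleration) has dimensions [T^-2].
r (radius) has dimensions [L].
a (acceleration) has dimensions [L T^-2].

Left side: [L T^-2]
Right side: [L T^-2]

Both sides have the same dimensions, so the equation is dimensionally consistent.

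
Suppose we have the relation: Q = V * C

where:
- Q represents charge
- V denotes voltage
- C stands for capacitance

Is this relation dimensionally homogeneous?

Yes

Q (charge) has dimensions [I T].
V (voltage) has dimensions [I^-1 L^2 M T^-3].
C (capacitance) has dimensions [I^2 L^-2 M^-1 T^4].

Left side: [I T]
Right side: [I T]

Both sides have the same dimensions, so the equation is dimensionally consistent.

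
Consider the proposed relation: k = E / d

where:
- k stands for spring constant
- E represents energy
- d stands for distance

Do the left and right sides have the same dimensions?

No

k (spring constant) has dimensions [M T^-2].
E (energy) has dimensions [L^2 M T^-2].
d (distance) has dimensions [L].

Left side: [M T^-2]
Right side: [L M T^-2]

The two sides have different dimensions, so the equation is NOT dimensionally consistent.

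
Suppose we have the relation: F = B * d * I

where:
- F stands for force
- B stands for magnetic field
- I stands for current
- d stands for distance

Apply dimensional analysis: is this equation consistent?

Yes

F (force) has dimensions [L M T^-2].
B (magnetic field) has dimensions [I^-1 M T^-2].
I (current) has dimensions [I].
d (distance) has dimensions [L].

Left side: [L M T^-2]
Right side: [L M T^-2]

Both sides have the same dimensions, so the equation is dimensionally consistent.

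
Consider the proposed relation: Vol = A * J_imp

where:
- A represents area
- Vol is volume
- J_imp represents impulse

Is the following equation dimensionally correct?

No

A (area) has dimensions [L^2].
Vol (volume) has dimensions [L^3].
J_imp (impulse) has dimensions [L M T^-1].

Left side: [L^3]
Right side: [L^3 M T^-1]

The two sides have different dimensions, so the equation is NOT dimensionally consistent.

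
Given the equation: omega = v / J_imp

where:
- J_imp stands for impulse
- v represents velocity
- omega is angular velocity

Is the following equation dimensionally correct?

No

J_imp (impulse) has dimensions [L M T^-1].
v (velocity) has dimensions [L T^-1].
omega (angular velocity) has dimensions [T^-1].

Left side: [T^-1]
Right side: [M^-1]

The two sides have different dimensions, so the equation is NOT dimensionally consistent.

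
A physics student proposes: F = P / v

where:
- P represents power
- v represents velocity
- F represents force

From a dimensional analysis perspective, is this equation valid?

Yes

P (power) has dimensions [L^2 M T^-3].
v (velocity) has dimensions [L T^-1].
F (force) has dimensions [L M T^-2].

Left side: [L M T^-2]
Right side: [L M T^-2]

Both sides have the same dimensions, so the equation is dimensionally consistent.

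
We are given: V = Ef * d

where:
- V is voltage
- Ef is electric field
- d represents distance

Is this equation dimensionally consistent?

Yes

V (voltage) has dimensions [I^-1 L^2 M T^-3].
Ef (electric field) has dimensions [I^-1 L M T^-3].
d (distance) has dimensions [L].

Left side: [I^-1 L^2 M T^-3]
Right side: [I^-1 L^2 M T^-3]

Both sides have the same dimensions, so the equation is dimensionally consistent.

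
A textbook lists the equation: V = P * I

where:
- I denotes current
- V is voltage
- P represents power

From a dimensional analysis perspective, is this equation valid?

No

I (current) has dimensions [I].
V (voltage) has dimensions [I^-1 L^2 M T^-3].
P (power) has dimensions [L^2 M T^-3].

Left side: [I^-1 L^2 M T^-3]
Right side: [I L^2 M T^-3]

The two sides have different dimensions, so the equation is NOT dimensionally consistent.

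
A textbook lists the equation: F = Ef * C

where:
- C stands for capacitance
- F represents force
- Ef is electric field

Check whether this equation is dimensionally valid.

No

C (capacitance) has dimensions [I^2 L^-2 M^-1 T^4].
F (force) has dimensions [L M T^-2].
Ef (electric field) has dimensions [I^-1 L M T^-3].

Left side: [L M T^-2]
Right side: [I L^-1 T]

The two sides have different dimensions, so the equation is NOT dimensionally consistent.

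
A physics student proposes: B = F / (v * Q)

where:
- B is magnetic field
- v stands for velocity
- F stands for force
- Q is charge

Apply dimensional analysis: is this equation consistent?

Yes

B (magnetic field) has dimensions [I^-1 M T^-2].
v (velocity) has dimensions [L T^-1].
F (force) has dimensions [L M T^-2].
Q (charge) has dimensions [I T].

Left side: [I^-1 M T^-2]
Right side: [I^-1 M T^-2]

Both sides have the same dimensions, so the equation is dimensionally consistent.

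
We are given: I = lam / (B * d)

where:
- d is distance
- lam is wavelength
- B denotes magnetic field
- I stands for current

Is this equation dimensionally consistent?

No

d (distance) has dimensions [L].
lam (wavelength) has dimensions [L].
B (magnetic field) has dimensions [I^-1 M T^-2].
I (current) has dimensions [I].

Left side: [I]
Right side: [I M^-1 T^2]

The two sides have different dimensions, so the equation is NOT dimensionally consistent.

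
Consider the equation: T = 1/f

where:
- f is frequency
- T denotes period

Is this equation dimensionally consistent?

Yes

f (frequency) has dimensions [T^-1].
T (period) has dimensions [T].

Left side: [T]
Right side: [T]

Both sides have the same dimensions, so the equation is dimensionally consistent.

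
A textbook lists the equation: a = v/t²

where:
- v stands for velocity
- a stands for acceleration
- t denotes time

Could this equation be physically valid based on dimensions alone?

No

v (velocity) has dimensions [L T^-1].
a (acceleration) has dimensions [L T^-2].
t (time) has dimensions [T].

Left side: [L T^-2]
Right side: [L T^-3]

The two sides have different dimensions, so the equation is NOT dimensionally consistent.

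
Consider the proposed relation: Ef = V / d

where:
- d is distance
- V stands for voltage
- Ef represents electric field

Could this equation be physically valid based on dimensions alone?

Yes

d (distance) has dimensions [L].
V (voltage) has dimensions [I^-1 L^2 M T^-3].
Ef (electric field) has dimensions [I^-1 L M T^-3].

Left side: [I^-1 L M T^-3]
Right side: [I^-1 L M T^-3]

Both sides have the same dimensions, so the equation is dimensionally consistent.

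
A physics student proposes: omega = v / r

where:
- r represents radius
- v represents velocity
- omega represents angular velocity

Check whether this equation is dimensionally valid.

Yes

r (radius) has dimensions [L].
v (velocity) has dimensions [L T^-1].
omega (angular velocity) has dimensions [T^-1].

Left side: [T^-1]
Right side: [T^-1]

Both sides have the same dimensions, so the equation is dimensionally consistent.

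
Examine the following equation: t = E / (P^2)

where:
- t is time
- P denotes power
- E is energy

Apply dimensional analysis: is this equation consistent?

No

t (time) has dimensions [T].
P (power) has dimensions [L^2 M T^-3].
E (energy) has dimensions [L^2 M T^-2].

Left side: [T]
Right side: [L^-2 M^-1 T^4]

The two sides have different dimensions, so the equation is NOT dimensionally consistent.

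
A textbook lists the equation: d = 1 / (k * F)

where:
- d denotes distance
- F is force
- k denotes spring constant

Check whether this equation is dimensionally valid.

No

d (distance) has dimensions [L].
F (force) has dimensions [L M T^-2].
k (spring constant) has dimensions [M T^-2].

Left side: [L]
Right side: [L^-1 M^-2 T^4]

The two sides have different dimensions, so the equation is NOT dimensionally consistent.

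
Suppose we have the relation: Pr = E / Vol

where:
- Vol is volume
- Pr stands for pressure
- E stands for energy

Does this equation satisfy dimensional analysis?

Yes

Vol (volume) has dimensions [L^3].
Pr (pressure) has dimensions [L^-1 M T^-2].
E (energy) has dimensions [L^2 M T^-2].

Left side: [L^-1 M T^-2]
Right side: [L^-1 M T^-2]

Both sides have the same dimensions, so the equation is dimensionally consistent.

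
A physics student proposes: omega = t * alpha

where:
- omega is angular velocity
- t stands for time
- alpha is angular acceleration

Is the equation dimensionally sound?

Yes

omega (angular velocity) has dimensions [T^-1].
t (time) has dimensions [T].
alpha (angular acceleration) has dimensions [T^-2].

Left side: [T^-1]
Right side: [T^-1]

Both sides have the same dimensions, so the equation is dimensionally consistent.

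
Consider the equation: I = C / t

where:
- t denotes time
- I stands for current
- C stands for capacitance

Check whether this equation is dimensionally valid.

No

t (time) has dimensions [T].
I (current) has dimensions [I].
C (capacitance) has dimensions [I^2 L^-2 M^-1 T^4].

Left side: [I]
Right side: [I^2 L^-2 M^-1 T^3]

The two sides have different dimensions, so the equation is NOT dimensionally consistent.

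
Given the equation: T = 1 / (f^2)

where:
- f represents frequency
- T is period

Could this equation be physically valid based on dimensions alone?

No

f (frequency) has dimensions [T^-1].
T (period) has dimensions [T].

Left side: [T]
Right side: [T^2]

The two sides have different dimensions, so the equation is NOT dimensionally consistent.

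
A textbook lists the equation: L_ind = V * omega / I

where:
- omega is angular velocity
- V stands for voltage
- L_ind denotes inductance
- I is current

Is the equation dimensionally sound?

No

omega (angular velocity) has dimensions [T^-1].
V (voltage) has dimensions [I^-1 L^2 M T^-3].
L_ind (inductance) has dimensions [I^-2 L^2 M T^-2].
I (current) has dimensions [I].

Left side: [I^-2 L^2 M T^-2]
Right side: [I^-2 L^2 M T^-4]

The two sides have different dimensions, so the equation is NOT dimensionally consistent.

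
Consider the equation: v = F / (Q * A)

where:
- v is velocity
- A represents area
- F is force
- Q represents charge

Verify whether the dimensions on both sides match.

No

v (velocity) has dimensions [L T^-1].
A (area) has dimensions [L^2].
F (force) has dimensions [L M T^-2].
Q (charge) has dimensions [I T].

Left side: [L T^-1]
Right side: [I^-1 L^-1 M T^-3]

The two sides have different dimensions, so the equation is NOT dimensionally consistent.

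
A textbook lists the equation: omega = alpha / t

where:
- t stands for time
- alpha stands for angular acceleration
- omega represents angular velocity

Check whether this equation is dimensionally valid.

No

t (time) has dimensions [T].
alpha (angular acceleration) has dimensions [T^-2].
omega (angular velocity) has dimensions [T^-1].

Left side: [T^-1]
Right side: [T^-3]

The two sides have different dimensions, so the equation is NOT dimensionally consistent.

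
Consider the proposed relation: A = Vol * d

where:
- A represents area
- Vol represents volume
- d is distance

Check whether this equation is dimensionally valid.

No

A (area) has dimensions [L^2].
Vol (volume) has dimensions [L^3].
d (distance) has dimensions [L].

Left side: [L^2]
Right side: [L^4]

The two sides have different dimensions, so the equation is NOT dimensionally consistent.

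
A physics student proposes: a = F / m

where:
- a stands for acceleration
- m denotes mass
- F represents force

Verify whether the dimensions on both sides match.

Yes

a (acceleration) has dimensions [L T^-2].
m (mass) has dimensions [M].
F (force) has dimensions [L M T^-2].

Left side: [L T^-2]
Right side: [L T^-2]

Both sides have the same dimensions, so the equation is dimensionally consistent.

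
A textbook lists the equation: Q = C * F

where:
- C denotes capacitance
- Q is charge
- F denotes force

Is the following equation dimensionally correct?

No

C (capacitance) has dimensions [I^2 L^-2 M^-1 T^4].
Q (charge) has dimensions [I T].
F (force) has dimensions [L M T^-2].

Left side: [I T]
Right side: [I^2 L^-1 T^2]

The two sides have different dimensions, so the equation is NOT dimensionally consistent.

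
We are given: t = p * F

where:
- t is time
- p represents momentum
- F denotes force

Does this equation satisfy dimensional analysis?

No

t (time) has dimensions [T].
p (momentum) has dimensions [L M T^-1].
F (force) has dimensions [L M T^-2].

Left side: [T]
Right side: [L^2 M^2 T^-3]

The two sides have different dimensions, so the equation is NOT dimensionally consistent.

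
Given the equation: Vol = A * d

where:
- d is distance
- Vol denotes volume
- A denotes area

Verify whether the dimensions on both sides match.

Yes

d (distance) has dimensions [L].
Vol (volume) has dimensions [L^3].
A (area) has dimensions [L^2].

Left side: [L^3]
Right side: [L^3]

Both sides have the same dimensions, so the equation is dimensionally consistent.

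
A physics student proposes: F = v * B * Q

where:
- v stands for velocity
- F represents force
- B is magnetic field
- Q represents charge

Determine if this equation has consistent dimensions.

Yes

v (velocity) has dimensions [L T^-1].
F (force) has dimensions [L M T^-2].
B (magnetic field) has dimensions [I^-1 M T^-2].
Q (charge) has dimensions [I T].

Left side: [L M T^-2]
Right side: [L M T^-2]

Both sides have the same dimensions, so the equation is dimensionally consistent.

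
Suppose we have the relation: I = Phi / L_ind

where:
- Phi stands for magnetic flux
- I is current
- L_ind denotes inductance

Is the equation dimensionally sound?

Yes

Phi (magnetic flux) has dimensions [I^-1 L^2 M T^-2].
I (current) has dimensions [I].
L_ind (inductance) has dimensions [I^-2 L^2 M T^-2].

Left side: [I]
Right side: [I]

Both sides have the same dimensions, so the equation is dimensionally consistent.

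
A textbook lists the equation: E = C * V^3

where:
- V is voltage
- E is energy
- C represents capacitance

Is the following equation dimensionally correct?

No

V (voltage) has dimensions [I^-1 L^2 M T^-3].
E (energy) has dimensions [L^2 M T^-2].
C (capacitance) has dimensions [I^2 L^-2 M^-1 T^4].

Left side: [L^2 M T^-2]
Right side: [I^-1 L^4 M^2 T^-5]

The two sides have different dimensions, so the equation is NOT dimensionally consistent.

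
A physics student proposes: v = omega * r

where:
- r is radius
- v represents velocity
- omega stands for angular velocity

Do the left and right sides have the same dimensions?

Yes

r (radius) has dimensions [L].
v (velocity) has dimensions [L T^-1].
omega (angular velocity) has dimensions [T^-1].

Left side: [L T^-1]
Right side: [L T^-1]

Both sides have the same dimensions, so the equation is dimensionally consistent.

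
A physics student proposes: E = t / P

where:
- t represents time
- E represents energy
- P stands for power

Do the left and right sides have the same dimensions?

No

t (time) has dimensions [T].
E (energy) has dimensions [L^2 M T^-2].
P (power) has dimensions [L^2 M T^-3].

Left side: [L^2 M T^-2]
Right side: [L^-2 M^-1 T^4]

The two sides have different dimensions, so the equation is NOT dimensionally consistent.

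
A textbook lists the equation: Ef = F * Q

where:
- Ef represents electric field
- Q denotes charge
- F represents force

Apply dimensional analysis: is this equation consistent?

No

Ef (electric field) has dimensions [I^-1 L M T^-3].
Q (charge) has dimensions [I T].
F (force) has dimensions [L M T^-2].

Left side: [I^-1 L M T^-3]
Right side: [I L M T^-1]

The two sides have different dimensions, so the equation is NOT dimensionally consistent.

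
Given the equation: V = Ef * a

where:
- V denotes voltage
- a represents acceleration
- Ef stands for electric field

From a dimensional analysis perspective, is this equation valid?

No

V (voltage) has dimensions [I^-1 L^2 M T^-3].
a (acceleration) has dimensions [L T^-2].
Ef (electric field) has dimensions [I^-1 L M T^-3].

Left side: [I^-1 L^2 M T^-3]
Right side: [I^-1 L^2 M T^-5]

The two sides have different dimensions, so the equation is NOT dimensionally consistent.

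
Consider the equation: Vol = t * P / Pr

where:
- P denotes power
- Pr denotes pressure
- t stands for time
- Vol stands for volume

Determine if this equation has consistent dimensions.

Yes

P (power) has dimensions [L^2 M T^-3].
Pr (pressure) has dimensions [L^-1 M T^-2].
t (time) has dimensions [T].
Vol (volume) has dimensions [L^3].

Left side: [L^3]
Right side: [L^3]

Both sides have the same dimensions, so the equation is dimensionally consistent.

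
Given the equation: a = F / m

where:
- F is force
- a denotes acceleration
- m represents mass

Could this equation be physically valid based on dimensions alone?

Yes

F (force) has dimensions [L M T^-2].
a (acceleration) has dimensions [L T^-2].
m (mass) has dimensions [M].

Left side: [L T^-2]
Right side: [L T^-2]

Both sides have the same dimensions, so the equation is dimensionally consistent.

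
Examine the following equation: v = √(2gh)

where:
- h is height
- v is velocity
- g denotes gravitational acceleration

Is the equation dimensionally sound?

Yes

h (height) has dimensions [L].
v (velocity) has dimensions [L T^-1].
g (gravitational acceleration) has dimensions [L T^-2].

Left side: [L T^-1]
Right side: [L T^-1]

Both sides have the same dimensions, so the equation is dimensionally consistent.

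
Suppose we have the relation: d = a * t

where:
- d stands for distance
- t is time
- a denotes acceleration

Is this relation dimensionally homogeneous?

No

d (distance) has dimensions [L].
t (time) has dimensions [T].
a (acceleration) has dimensions [L T^-2].

Left side: [L]
Right side: [L T^-1]

The two sides have different dimensions, so the equation is NOT dimensionally consistent.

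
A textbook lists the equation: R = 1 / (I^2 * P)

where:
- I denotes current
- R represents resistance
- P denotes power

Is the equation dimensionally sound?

No

I (current) has dimensions [I].
R (resistance) has dimensions [I^-2 L^2 M T^-3].
P (power) has dimensions [L^2 M T^-3].

Left side: [I^-2 L^2 M T^-3]
Right side: [I^-2 L^-2 M^-1 T^3]

The two sides have different dimensions, so the equation is NOT dimensionally consistent.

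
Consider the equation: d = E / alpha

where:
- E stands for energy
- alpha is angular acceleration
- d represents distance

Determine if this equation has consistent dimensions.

No

E (energy) has dimensions [L^2 M T^-2].
alpha (angular acceleration) has dimensions [T^-2].
d (distance) has dimensions [L].

Left side: [L]
Right side: [L^2 M]

The two sides have different dimensions, so the equation is NOT dimensionally consistent.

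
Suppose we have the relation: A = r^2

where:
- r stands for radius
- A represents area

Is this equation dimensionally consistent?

Yes

r (radius) has dimensions [L].
A (area) has dimensions [L^2].

Left side: [L^2]
Right side: [L^2]

Both sides have the same dimensions, so the equation is dimensionally consistent.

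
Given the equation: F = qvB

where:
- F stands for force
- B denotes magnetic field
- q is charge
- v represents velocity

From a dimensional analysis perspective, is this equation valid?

Yes

F (force) has dimensions [L M T^-2].
B (magnetic field) has dimensions [I^-1 M T^-2].
q (charge) has dimensions [I T].
v (velocity) has dimensions [L T^-1].

Left side: [L M T^-2]
Right side: [L M T^-2]

Both sides have the same dimensions, so the equation is dimensionally consistent.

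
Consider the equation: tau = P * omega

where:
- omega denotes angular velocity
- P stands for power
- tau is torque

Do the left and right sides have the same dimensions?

No

omega (angular velocity) has dimensions [T^-1].
P (power) has dimensions [L^2 M T^-3].
tau (torque) has dimensions [L^2 M T^-2].

Left side: [L^2 M T^-2]
Right side: [L^2 M T^-4]

The two sides have different dimensions, so the equation is NOT dimensionally consistent.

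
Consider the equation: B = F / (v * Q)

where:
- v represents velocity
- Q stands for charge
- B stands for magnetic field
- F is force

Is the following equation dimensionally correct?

Yes

v (velocity) has dimensions [L T^-1].
Q (charge) has dimensions [I T].
B (magnetic field) has dimensions [I^-1 M T^-2].
F (force) has dimensions [L M T^-2].

Left side: [I^-1 M T^-2]
Right side: [I^-1 M T^-2]

Both sides have the same dimensions, so the equation is dimensionally consistent.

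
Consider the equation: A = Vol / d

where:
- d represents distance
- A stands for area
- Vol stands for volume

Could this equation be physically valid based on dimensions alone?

Yes

d (distance) has dimensions [L].
A (area) has dimensions [L^2].
Vol (volume) has dimensions [L^3].

Left side: [L^2]
Right side: [L^2]

Both sides have the same dimensions, so the equation is dimensionally consistent.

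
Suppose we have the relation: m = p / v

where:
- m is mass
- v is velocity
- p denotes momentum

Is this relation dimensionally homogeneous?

Yes

m (mass) has dimensions [M].
v (velocity) has dimensions [L T^-1].
p (momentum) has dimensions [L M T^-1].

Left side: [M]
Right side: [M]

Both sides have the same dimensions, so the equation is dimensionally consistent.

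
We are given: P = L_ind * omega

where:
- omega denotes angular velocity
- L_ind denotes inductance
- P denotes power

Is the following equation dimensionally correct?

No

omega (angular velocity) has dimensions [T^-1].
L_ind (inductance) has dimensions [I^-2 L^2 M T^-2].
P (power) has dimensions [L^2 M T^-3].

Left side: [L^2 M T^-3]
Right side: [I^-2 L^2 M T^-3]

The two sides have different dimensions, so the equation is NOT dimensionally consistent.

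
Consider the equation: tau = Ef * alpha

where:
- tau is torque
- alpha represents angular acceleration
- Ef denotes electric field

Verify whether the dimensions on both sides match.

No

tau (torque) has dimensions [L^2 M T^-2].
alpha (angular acceleration) has dimensions [T^-2].
Ef (electric field) has dimensions [I^-1 L M T^-3].

Left side: [L^2 M T^-2]
Right side: [I^-1 L M T^-5]

The two sides have different dimensions, so the equation is NOT dimensionally consistent.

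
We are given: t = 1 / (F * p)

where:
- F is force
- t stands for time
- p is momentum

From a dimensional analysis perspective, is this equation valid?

No

F (force) has dimensions [L M T^-2].
t (time) has dimensions [T].
p (momentum) has dimensions [L M T^-1].

Left side: [T]
Right side: [L^-2 M^-2 T^3]

The two sides have different dimensions, so the equation is NOT dimensionally consistent.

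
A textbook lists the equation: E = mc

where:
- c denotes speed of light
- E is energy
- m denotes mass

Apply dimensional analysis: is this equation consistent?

No

c (speed of light) has dimensions [L T^-1].
E (energy) has dimensions [L^2 M T^-2].
m (mass) has dimensions [M].

Left side: [L^2 M T^-2]
Right side: [L M T^-1]

The two sides have different dimensions, so the equation is NOT dimensionally consistent.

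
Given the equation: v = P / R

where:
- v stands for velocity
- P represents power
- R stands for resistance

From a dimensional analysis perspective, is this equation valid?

No

v (velocity) has dimensions [L T^-1].
P (power) has dimensions [L^2 M T^-3].
R (resistance) has dimensions [I^-2 L^2 M T^-3].

Left side: [L T^-1]
Right side: [I^2]

The two sides have different dimensions, so the equation is NOT dimensionally consistent.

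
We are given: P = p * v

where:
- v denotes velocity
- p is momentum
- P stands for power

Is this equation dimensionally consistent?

No

v (velocity) has dimensions [L T^-1].
p (momentum) has dimensions [L M T^-1].
P (power) has dimensions [L^2 M T^-3].

Left side: [L^2 M T^-3]
Right side: [L^2 M T^-2]

The two sides have different dimensions, so the equation is NOT dimensionally consistent.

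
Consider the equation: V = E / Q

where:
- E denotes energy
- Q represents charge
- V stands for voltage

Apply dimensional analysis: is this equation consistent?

Yes

E (energy) has dimensions [L^2 M T^-2].
Q (charge) has dimensions [I T].
V (voltage) has dimensions [I^-1 L^2 M T^-3].

Left side: [I^-1 L^2 M T^-3]
Right side: [I^-1 L^2 M T^-3]

Both sides have the same dimensions, so the equation is dimensionally consistent.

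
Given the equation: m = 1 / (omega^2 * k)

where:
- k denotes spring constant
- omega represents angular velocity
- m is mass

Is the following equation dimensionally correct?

No

k (spring constant) has dimensions [M T^-2].
omega (angular velocity) has dimensions [T^-1].
m (mass) has dimensions [M].

Left side: [M]
Right side: [M^-1 T^4]

The two sides have different dimensions, so the equation is NOT dimensionally consistent.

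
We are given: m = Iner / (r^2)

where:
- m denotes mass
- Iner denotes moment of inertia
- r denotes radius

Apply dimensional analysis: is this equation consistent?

Yes

m (mass) has dimensions [M].
Iner (moment of inertia) has dimensions [L^2 M].
r (radius) has dimensions [L].

Left side: [M]
Right side: [M]

Both sides have the same dimensions, so the equation is dimensionally consistent.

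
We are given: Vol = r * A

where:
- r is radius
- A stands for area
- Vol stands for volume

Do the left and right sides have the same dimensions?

Yes

r (radius) has dimensions [L].
A (area) has dimensions [L^2].
Vol (volume) has dimensions [L^3].

Left side: [L^3]
Right side: [L^3]

Both sides have the same dimensions, so the equation is dimensionally consistent.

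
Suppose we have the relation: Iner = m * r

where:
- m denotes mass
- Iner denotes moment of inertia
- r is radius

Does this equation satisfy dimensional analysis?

No

m (mass) has dimensions [M].
Iner (moment of inertia) has dimensions [L^2 M].
r (radius) has dimensions [L].

Left side: [L^2 M]
Right side: [L M]

The two sides have different dimensions, so the equation is NOT dimensionally consistent.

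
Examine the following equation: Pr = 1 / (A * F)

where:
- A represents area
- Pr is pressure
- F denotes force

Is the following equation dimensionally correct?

No

A (area) has dimensions [L^2].
Pr (pressure) has dimensions [L^-1 M T^-2].
F (force) has dimensions [L M T^-2].

Left side: [L^-1 M T^-2]
Right side: [L^-3 M^-1 T^2]

The two sides have different dimensions, so the equation is NOT dimensionally consistent.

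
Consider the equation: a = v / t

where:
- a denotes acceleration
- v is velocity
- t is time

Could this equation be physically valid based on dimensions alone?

Yes

a (acceleration) has dimensions [L T^-2].
v (velocity) has dimensions [L T^-1].
t (time) has dimensions [T].

Left side: [L T^-2]
Right side: [L T^-2]

Both sides have the same dimensions, so the equation is dimensionally consistent.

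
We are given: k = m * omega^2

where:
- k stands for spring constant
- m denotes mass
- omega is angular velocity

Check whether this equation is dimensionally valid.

Yes

k (spring constant) has dimensions [M T^-2].
m (mass) has dimensions [M].
omega (angular velocity) has dimensions [T^-1].

Left side: [M T^-2]
Right side: [M T^-2]

Both sides have the same dimensions, so the equation is dimensionally consistent.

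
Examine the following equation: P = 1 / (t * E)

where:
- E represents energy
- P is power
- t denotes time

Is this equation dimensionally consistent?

No

E (energy) has dimensions [L^2 M T^-2].
P (power) has dimensions [L^2 M T^-3].
t (time) has dimensions [T].

Left side: [L^2 M T^-3]
Right side: [L^-2 M^-1 T]

The two sides have different dimensions, so the equation is NOT dimensionally consistent.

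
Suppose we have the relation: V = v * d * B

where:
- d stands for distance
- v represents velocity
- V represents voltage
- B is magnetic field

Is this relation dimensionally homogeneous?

Yes

d (distance) has dimensions [L].
v (velocity) has dimensions [L T^-1].
V (voltage) has dimensions [I^-1 L^2 M T^-3].
B (magnetic field) has dimensions [I^-1 M T^-2].

Left side: [I^-1 L^2 M T^-3]
Right side: [I^-1 L^2 M T^-3]

Both sides have the same dimensions, so the equation is dimensionally consistent.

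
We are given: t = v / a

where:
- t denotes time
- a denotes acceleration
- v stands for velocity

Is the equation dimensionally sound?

Yes

t (time) has dimensions [T].
a (acceleration) has dimensions [L T^-2].
v (velocity) has dimensions [L T^-1].

Left side: [T]
Right side: [T]

Both sides have the same dimensions, so the equation is dimensionally consistent.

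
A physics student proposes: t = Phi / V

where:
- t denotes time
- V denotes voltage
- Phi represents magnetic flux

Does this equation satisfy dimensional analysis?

Yes

t (time) has dimensions [T].
V (voltage) has dimensions [I^-1 L^2 M T^-3].
Phi (magnetic flux) has dimensions [I^-1 L^2 M T^-2].

Left side: [T]
Right side: [T]

Both sides have the same dimensions, so the equation is dimensionally consistent.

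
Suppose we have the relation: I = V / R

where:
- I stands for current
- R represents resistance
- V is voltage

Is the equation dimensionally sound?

Yes

I (current) has dimensions [I].
R (resistance) has dimensions [I^-2 L^2 M T^-3].
V (voltage) has dimensions [I^-1 L^2 M T^-3].

Left side: [I]
Right side: [I]

Both sides have the same dimensions, so the equation is dimensionally consistent.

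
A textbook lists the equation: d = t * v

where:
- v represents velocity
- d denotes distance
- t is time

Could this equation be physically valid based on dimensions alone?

Yes

v (velocity) has dimensions [L T^-1].
d (distance) has dimensions [L].
t (time) has dimensions [T].

Left side: [L]
Right side: [L]

Both sides have the same dimensions, so the equation is dimensionally consistent.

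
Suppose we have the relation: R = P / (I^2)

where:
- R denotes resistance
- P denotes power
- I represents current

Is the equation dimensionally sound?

Yes

R (resistance) has dimensions [I^-2 L^2 M T^-3].
P (power) has dimensions [L^2 M T^-3].
I (current) has dimensions [I].

Left side: [I^-2 L^2 M T^-3]
Right side: [I^-2 L^2 M T^-3]

Both sides have the same dimensions, so the equation is dimensionally consistent.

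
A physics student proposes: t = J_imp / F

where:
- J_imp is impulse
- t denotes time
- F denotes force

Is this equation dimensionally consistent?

Yes

J_imp (impulse) has dimensions [L M T^-1].
t (time) has dimensions [T].
F (force) has dimensions [L M T^-2].

Left side: [T]
Right side: [T]

Both sides have the same dimensions, so the equation is dimensionally consistent.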